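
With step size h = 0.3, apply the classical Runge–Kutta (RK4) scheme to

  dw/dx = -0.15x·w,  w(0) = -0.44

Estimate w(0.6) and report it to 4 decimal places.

RK4: k1 = f(x_n, w_n); k2 = f(x_n + h/2, w_n + (h/2)·k1); k3 = f(x_n + h/2, w_n + (h/2)·k2); k4 = f(x_n + h, w_n + h·k3); w_{n+1} = w_n + (h/6)·(k1 + 2k2 + 2k3 + k4).
x=0.000000, w=-0.440000:
  k1 = f(0.000000, -0.440000) = 0.000000
  k2 = f(0.150000, -0.440000) = 0.009900
  k3 = f(0.150000, -0.438515) = 0.009867
  k4 = f(0.300000, -0.437040) = 0.019667
  w ← -0.440000 + (0.3/6)·(k1 + 2k2 + 2k3 + k4) = -0.437040
x=0.300000, w=-0.437040:
  k1 = f(0.300000, -0.437040) = 0.019667
  k2 = f(0.450000, -0.434090) = 0.029301
  k3 = f(0.450000, -0.432645) = 0.029204
  k4 = f(0.600000, -0.428279) = 0.038545
  w ← -0.437040 + (0.3/6)·(k1 + 2k2 + 2k3 + k4) = -0.428279
w(0.6) ≈ -0.4283

-0.4283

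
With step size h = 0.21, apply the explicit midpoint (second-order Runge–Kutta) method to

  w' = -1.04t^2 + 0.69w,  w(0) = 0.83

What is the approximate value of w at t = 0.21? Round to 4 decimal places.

Midpoint: k1 = f(t_n, w_n); k2 = f(t_n + h/2, w_n + (h/2)·k1); w_{n+1} = w_n + h·k2.
t=0.000000, w=0.830000:
  k1 = f(0.000000, 0.830000) = 0.572700
  k2 = f(0.105000, 0.890133) = 0.602726
  w ← 0.830000 + 0.21·0.602726 = 0.956572
w(0.21) ≈ 0.9566

0.9566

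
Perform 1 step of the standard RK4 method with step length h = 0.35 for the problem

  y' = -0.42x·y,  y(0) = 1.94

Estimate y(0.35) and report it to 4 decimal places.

1.8907

RK4: k1 = f(x_n, y_n); k2 = f(x_n + h/2, y_n + (h/2)·k1); k3 = f(x_n + h/2, y_n + (h/2)·k2); k4 = f(x_n + h, y_n + h·k3); y_{n+1} = y_n + (h/6)·(k1 + 2k2 + 2k3 + k4).
x=0.000000, y=1.940000:
  k1 = f(0.000000, 1.940000) = 0.000000
  k2 = f(0.175000, 1.940000) = -0.142590
  k3 = f(0.175000, 1.915047) = -0.140756
  k4 = f(0.350000, 1.890735) = -0.277938
  y ← 1.940000 + (0.35/6)·(k1 + 2k2 + 2k3 + k4) = 1.890730
y(0.35) ≈ 1.8907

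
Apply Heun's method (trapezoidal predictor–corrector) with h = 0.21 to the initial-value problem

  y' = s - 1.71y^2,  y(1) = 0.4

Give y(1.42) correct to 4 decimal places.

Heun: k1 = f(s_n, y_n); k2 = f(s_n + h, y_n + h·k1); y_{n+1} = y_n + (h/2)·(k1 + k2).
s=1.000000, y=0.400000:
  k1 = f(1.000000, 0.400000) = 0.726400
  k2 = f(1.210000, 0.552544) = 0.687929
  y ← 0.400000 + (0.21/2)·(0.726400 + 0.687929) = 0.548505
s=1.210000, y=0.548505:
  k1 = f(1.210000, 0.548505) = 0.695534
  k2 = f(1.420000, 0.694567) = 0.595057
  y ← 0.548505 + (0.21/2)·(0.695534 + 0.595057) = 0.684017
y(1.42) ≈ 0.6840

0.6840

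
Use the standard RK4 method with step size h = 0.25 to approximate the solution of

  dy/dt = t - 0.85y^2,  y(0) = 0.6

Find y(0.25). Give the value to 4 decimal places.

0.5611

RK4: k1 = f(t_n, y_n); k2 = f(t_n + h/2, y_n + (h/2)·k1); k3 = f(t_n + h/2, y_n + (h/2)·k2); k4 = f(t_n + h, y_n + h·k3); y_{n+1} = y_n + (h/6)·(k1 + 2k2 + 2k3 + k4).
t=0.000000, y=0.600000:
  k1 = f(0.000000, 0.600000) = -0.306000
  k2 = f(0.125000, 0.561750) = -0.143229
  k3 = f(0.125000, 0.582096) = -0.163011
  k4 = f(0.250000, 0.559247) = -0.015844
  y ← 0.600000 + (0.25/6)·(k1 + 2k2 + 2k3 + k4) = 0.561070
y(0.25) ≈ 0.5611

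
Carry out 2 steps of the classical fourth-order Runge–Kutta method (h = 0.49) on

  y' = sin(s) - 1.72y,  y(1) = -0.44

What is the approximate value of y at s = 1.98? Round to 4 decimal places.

0.3725

RK4: k1 = f(s_n, y_n); k2 = f(s_n + h/2, y_n + (h/2)·k1); k3 = f(s_n + h/2, y_n + (h/2)·k2); k4 = f(s_n + h, y_n + h·k3); y_{n+1} = y_n + (h/6)·(k1 + 2k2 + 2k3 + k4).
s=1.000000, y=-0.440000:
  k1 = f(1.000000, -0.440000) = 1.598271
  k2 = f(1.245000, -0.048424) = 1.030685
  k3 = f(1.245000, -0.187482) = 1.269866
  k4 = f(1.490000, 0.182234) = 0.683295
  y ← -0.440000 + (0.49/6)·(k1 + 2k2 + 2k3 + k4) = 0.122084
s=1.490000, y=0.122084:
  k1 = f(1.490000, 0.122084) = 0.786753
  k2 = f(1.735000, 0.314839) = 0.445026
  k3 = f(1.735000, 0.231116) = 0.589030
  k4 = f(1.980000, 0.410709) = 0.211019
  y ← 0.122084 + (0.49/6)·(k1 + 2k2 + 2k3 + k4) = 0.372465
y(1.98) ≈ 0.3725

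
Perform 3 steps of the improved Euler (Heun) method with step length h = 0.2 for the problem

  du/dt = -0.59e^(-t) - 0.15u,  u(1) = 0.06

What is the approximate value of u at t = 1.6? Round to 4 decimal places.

-0.0386

Heun: k1 = f(t_n, u_n); k2 = f(t_n + h, u_n + h·k1); u_{n+1} = u_n + (h/2)·(k1 + k2).
t=1.000000, u=0.060000:
  k1 = f(1.000000, 0.060000) = -0.226049
  k2 = f(1.200000, 0.014790) = -0.179923
  u ← 0.060000 + (0.2/2)·(-0.226049 + (-0.179923)) = 0.019403
t=1.200000, u=0.019403:
  k1 = f(1.200000, 0.019403) = -0.180615
  k2 = f(1.400000, -0.016720) = -0.142984
  u ← 0.019403 + (0.2/2)·(-0.180615 + (-0.142984)) = -0.012957
t=1.400000, u=-0.012957:
  k1 = f(1.400000, -0.012957) = -0.143549
  k2 = f(1.600000, -0.041667) = -0.112869
  u ← -0.012957 + (0.2/2)·(-0.143549 + (-0.112869)) = -0.038599
u(1.6) ≈ -0.0386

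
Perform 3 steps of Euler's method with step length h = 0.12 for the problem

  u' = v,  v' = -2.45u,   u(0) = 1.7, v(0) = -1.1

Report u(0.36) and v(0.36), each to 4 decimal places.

1.1287, -2.4653

Euler on (u,v): u_{n+1} = u_n + h·u', v_{n+1} = v_n + h·v'.
0.000000: (1.700000, -1.100000); f=(-1.100000, -4.165000) → (1.568000, -1.599800)
0.120000: (1.568000, -1.599800); f=(-1.599800, -3.841600) → (1.376024, -2.060792)
0.240000: (1.376024, -2.060792); f=(-2.060792, -3.371259) → (1.128729, -2.465343)
(u(0.36), v(0.36)) ≈ (1.1287, -2.4653)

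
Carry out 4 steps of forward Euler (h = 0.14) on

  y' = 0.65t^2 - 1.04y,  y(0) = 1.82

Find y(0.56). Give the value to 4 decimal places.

0.9933

Euler: y_{n+1} = y_n + h·f(t_n, y_n).
t=0.000000, y=1.820000: f=-1.892800 → y ← 1.820000 + 0.14·(-1.892800) = 1.555008
t=0.140000, y=1.555008: f=-1.604468 → y ← 1.555008 + 0.14·(-1.604468) = 1.330382
t=0.280000, y=1.330382: f=-1.332638 → y ← 1.330382 + 0.14·(-1.332638) = 1.143813
t=0.420000, y=1.143813: f=-1.074906 → y ← 1.143813 + 0.14·(-1.074906) = 0.993326
y(0.56) ≈ 0.9933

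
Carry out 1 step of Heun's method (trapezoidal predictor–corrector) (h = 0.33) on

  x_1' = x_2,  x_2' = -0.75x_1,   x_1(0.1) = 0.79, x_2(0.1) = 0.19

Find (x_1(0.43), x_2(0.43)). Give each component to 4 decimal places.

0.8204, -0.0133

Heun on (x_1,x_2): k1 = f(x_n, state_n); k2 = f(x_n + h, state_n + h·k1); state_{n+1} = state_n + (h/2)·(k1 + k2).
0.100000: (0.790000, 0.190000)
  k1 = (0.190000, -0.592500)
  predictor → (0.852700, -0.005525)
  k2 = (-0.005525, -0.639525)
  → (0.820438, -0.013284)
(x_1(0.43), x_2(0.43)) ≈ (0.8204, -0.0133)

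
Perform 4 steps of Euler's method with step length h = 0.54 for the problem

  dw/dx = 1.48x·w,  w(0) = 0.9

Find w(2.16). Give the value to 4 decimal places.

Euler: w_{n+1} = w_n + h·f(x_n, w_n).
x=0.000000, w=0.900000: f=0.000000 → w ← 0.900000 + 0.54·0.000000 = 0.900000
x=0.540000, w=0.900000: f=0.719280 → w ← 0.900000 + 0.54·0.719280 = 1.288411
x=1.080000, w=1.288411: f=2.059396 → w ← 1.288411 + 0.54·2.059396 = 2.400485
x=1.620000, w=2.400485: f=5.755404 → w ← 2.400485 + 0.54·5.755404 = 5.508403
w(2.16) ≈ 5.5084

5.5084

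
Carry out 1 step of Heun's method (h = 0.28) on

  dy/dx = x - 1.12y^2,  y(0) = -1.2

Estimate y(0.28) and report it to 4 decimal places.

Heun: k1 = f(x_n, y_n); k2 = f(x_n + h, y_n + h·k1); y_{n+1} = y_n + (h/2)·(k1 + k2).
x=0.000000, y=-1.200000:
  k1 = f(0.000000, -1.200000) = -1.612800
  k2 = f(0.280000, -1.651584) = -2.775057
  y ← -1.200000 + (0.28/2)·(-1.612800 + (-2.775057)) = -1.814300
y(0.28) ≈ -1.8143

-1.8143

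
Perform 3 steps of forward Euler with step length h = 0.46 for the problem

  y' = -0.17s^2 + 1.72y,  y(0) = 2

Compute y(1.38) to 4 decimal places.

11.3979

Euler: y_{n+1} = y_n + h·f(s_n, y_n).
s=0.000000, y=2.000000: f=3.440000 → y ← 2.000000 + 0.46·3.440000 = 3.582400
s=0.460000, y=3.582400: f=6.125756 → y ← 3.582400 + 0.46·6.125756 = 6.400248
s=0.920000, y=6.400248: f=10.864538 → y ← 6.400248 + 0.46·10.864538 = 11.397935
y(1.38) ≈ 11.3979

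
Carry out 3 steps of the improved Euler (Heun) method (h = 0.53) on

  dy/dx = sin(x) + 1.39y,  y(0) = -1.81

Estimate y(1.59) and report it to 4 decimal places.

-12.5178

Heun: k1 = f(x_n, y_n); k2 = f(x_n + h, y_n + h·k1); y_{n+1} = y_n + (h/2)·(k1 + k2).
x=0.000000, y=-1.810000:
  k1 = f(0.000000, -1.810000) = -2.515900
  k2 = f(0.530000, -3.143427) = -3.863830
  y ← -1.810000 + (0.53/2)·(-2.515900 + (-3.863830)) = -3.500629
x=0.530000, y=-3.500629:
  k1 = f(0.530000, -3.500629) = -4.360340
  k2 = f(1.060000, -5.811609) = -7.205781
  y ← -3.500629 + (0.53/2)·(-4.360340 + (-7.205781)) = -6.565651
x=1.060000, y=-6.565651:
  k1 = f(1.060000, -6.565651) = -8.253899
  k2 = f(1.590000, -10.940217) = -14.207086
  y ← -6.565651 + (0.53/2)·(-8.253899 + (-14.207086)) = -12.517812
y(1.59) ≈ -12.5178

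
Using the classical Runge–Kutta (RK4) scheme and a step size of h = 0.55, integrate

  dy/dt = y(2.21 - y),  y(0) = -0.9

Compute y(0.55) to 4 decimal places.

RK4: k1 = f(t_n, y_n); k2 = f(t_n + h/2, y_n + (h/2)·k1); k3 = f(t_n + h/2, y_n + (h/2)·k2); k4 = f(t_n + h, y_n + h·k3); y_{n+1} = y_n + (h/6)·(k1 + 2k2 + 2k3 + k4).
t=0.000000, y=-0.900000:
  k1 = f(0.000000, -0.900000) = -2.799000
  k2 = f(0.275000, -1.669725) = -6.478074
  k3 = f(0.275000, -2.681470) = -13.116332
  k4 = f(0.550000, -8.113983) = -83.768619
  y ← -0.900000 + (0.55/6)·(k1 + 2k2 + 2k3 + k4) = -12.427673
y(0.55) ≈ -12.4277

-12.4277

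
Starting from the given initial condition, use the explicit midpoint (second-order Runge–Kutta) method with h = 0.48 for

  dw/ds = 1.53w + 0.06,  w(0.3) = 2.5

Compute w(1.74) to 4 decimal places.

20.3988

Midpoint: k1 = f(s_n, w_n); k2 = f(s_n + h/2, w_n + (h/2)·k1); w_{n+1} = w_n + h·k2.
s=0.300000, w=2.500000:
  k1 = f(0.300000, 2.500000) = 3.885000
  k2 = f(0.540000, 3.432400) = 5.311572
  w ← 2.500000 + 0.48·5.311572 = 5.049555
s=0.780000, w=5.049555:
  k1 = f(0.780000, 5.049555) = 7.785818
  k2 = f(1.020000, 6.918151) = 10.644771
  w ← 5.049555 + 0.48·10.644771 = 10.159045
s=1.260000, w=10.159045:
  k1 = f(1.260000, 10.159045) = 15.603338
  k2 = f(1.500000, 13.903846) = 21.332884
  w ← 10.159045 + 0.48·21.332884 = 20.398829
w(1.74) ≈ 20.3988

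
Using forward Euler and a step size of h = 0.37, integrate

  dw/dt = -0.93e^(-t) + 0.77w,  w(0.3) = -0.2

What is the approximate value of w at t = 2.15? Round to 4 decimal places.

Euler: w_{n+1} = w_n + h·f(t_n, w_n).
t=0.300000, w=-0.200000: f=-0.842961 → w ← -0.200000 + 0.37·(-0.842961) = -0.511896
t=0.670000, w=-0.511896: f=-0.870049 → w ← -0.511896 + 0.37·(-0.870049) = -0.833814
t=1.040000, w=-0.833814: f=-0.970749 → w ← -0.833814 + 0.37·(-0.970749) = -1.192991
t=1.410000, w=-1.192991: f=-1.145656 → w ← -1.192991 + 0.37·(-1.145656) = -1.616884
t=1.780000, w=-1.616884: f=-1.401834 → w ← -1.616884 + 0.37·(-1.401834) = -2.135562
w(2.15) ≈ -2.1356

-2.1356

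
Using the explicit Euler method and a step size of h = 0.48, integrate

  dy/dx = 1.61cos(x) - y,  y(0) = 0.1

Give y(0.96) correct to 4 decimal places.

Euler: y_{n+1} = y_n + h·f(x_n, y_n).
x=0.000000, y=0.100000: f=1.510000 → y ← 0.100000 + 0.48·1.510000 = 0.824800
x=0.480000, y=0.824800: f=0.603262 → y ← 0.824800 + 0.48·0.603262 = 1.114366
y(0.96) ≈ 1.1144

1.1144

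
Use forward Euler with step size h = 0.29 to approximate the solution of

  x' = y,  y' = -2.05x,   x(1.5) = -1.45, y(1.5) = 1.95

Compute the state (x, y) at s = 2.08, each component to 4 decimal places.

Euler on (x,y): x_{n+1} = x_n + h·x', y_{n+1} = y_n + h·y'.
1.500000: (-1.450000, 1.950000); f=(1.950000, 2.972500) → (-0.884500, 2.812025)
1.790000: (-0.884500, 2.812025); f=(2.812025, 1.813225) → (-0.069013, 3.337860)
(x(2.08), y(2.08)) ≈ (-0.0690, 3.3379)

-0.0690, 3.3379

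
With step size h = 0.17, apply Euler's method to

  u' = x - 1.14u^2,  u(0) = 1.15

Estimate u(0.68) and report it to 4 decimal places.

Euler: u_{n+1} = u_n + h·f(x_n, u_n).
x=0.000000, u=1.150000: f=-1.507650 → u ← 1.150000 + 0.17·(-1.507650) = 0.893699
x=0.170000, u=0.893699: f=-0.740517 → u ← 0.893699 + 0.17·(-0.740517) = 0.767812
x=0.340000, u=0.767812: f=-0.332070 → u ← 0.767812 + 0.17·(-0.332070) = 0.711360
x=0.510000, u=0.711360: f=-0.066877 → u ← 0.711360 + 0.17·(-0.066877) = 0.699991
u(0.68) ≈ 0.7000

0.7000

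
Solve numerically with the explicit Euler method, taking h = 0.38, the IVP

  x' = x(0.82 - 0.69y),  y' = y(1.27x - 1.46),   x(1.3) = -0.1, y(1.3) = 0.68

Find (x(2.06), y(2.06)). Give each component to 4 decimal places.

-0.1406, 0.1054

Euler on (x,y): x_{n+1} = x_n + h·x', y_{n+1} = y_n + h·y'.
1.300000: (-0.100000, 0.680000); f=(-0.035080, -1.079160) → (-0.113330, 0.269919)
1.680000: (-0.113330, 0.269919); f=(-0.071824, -0.432931) → (-0.140623, 0.105405)
(x(2.06), y(2.06)) ≈ (-0.1406, 0.1054)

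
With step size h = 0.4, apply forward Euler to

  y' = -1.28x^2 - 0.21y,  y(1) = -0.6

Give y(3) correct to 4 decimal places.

Euler: y_{n+1} = y_n + h·f(x_n, y_n).
x=1.000000, y=-0.600000: f=-1.154000 → y ← -0.600000 + 0.4·(-1.154000) = -1.061600
x=1.400000, y=-1.061600: f=-2.285864 → y ← -1.061600 + 0.4·(-2.285864) = -1.975946
x=1.800000, y=-1.975946: f=-3.732251 → y ← -1.975946 + 0.4·(-3.732251) = -3.468846
x=2.200000, y=-3.468846: f=-5.466742 → y ← -3.468846 + 0.4·(-5.466742) = -5.655543
x=2.600000, y=-5.655543: f=-7.465136 → y ← -5.655543 + 0.4·(-7.465136) = -8.641597
y(3) ≈ -8.6416

-8.6416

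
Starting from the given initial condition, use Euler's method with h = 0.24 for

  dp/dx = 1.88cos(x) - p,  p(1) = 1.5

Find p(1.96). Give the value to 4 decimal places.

Euler: p_{n+1} = p_n + h·f(x_n, p_n).
x=1.000000, p=1.500000: f=-0.484232 → p ← 1.500000 + 0.24·(-0.484232) = 1.383784
x=1.240000, p=1.383784: f=-0.773167 → p ← 1.383784 + 0.24·(-0.773167) = 1.198224
x=1.480000, p=1.198224: f=-1.027762 → p ← 1.198224 + 0.24·(-1.027762) = 0.951561
x=1.720000, p=0.951561: f=-1.231025 → p ← 0.951561 + 0.24·(-1.231025) = 0.656116
p(1.96) ≈ 0.6561

0.6561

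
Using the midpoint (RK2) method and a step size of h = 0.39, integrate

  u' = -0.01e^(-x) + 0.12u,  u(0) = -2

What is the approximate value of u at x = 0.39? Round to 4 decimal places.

-2.0991

Midpoint: k1 = f(x_n, u_n); k2 = f(x_n + h/2, u_n + (h/2)·k1); u_{n+1} = u_n + h·k2.
x=0.000000, u=-2.000000:
  k1 = f(0.000000, -2.000000) = -0.250000
  k2 = f(0.195000, -2.048750) = -0.254078
  u ← -2.000000 + 0.39·(-0.254078) = -2.099091
u(0.39) ≈ -2.0991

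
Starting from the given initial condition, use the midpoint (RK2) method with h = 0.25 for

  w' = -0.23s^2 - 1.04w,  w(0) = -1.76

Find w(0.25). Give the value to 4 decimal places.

Midpoint: k1 = f(s_n, w_n); k2 = f(s_n + h/2, w_n + (h/2)·k1); w_{n+1} = w_n + h·k2.
s=0.000000, w=-1.760000:
  k1 = f(0.000000, -1.760000) = 1.830400
  k2 = f(0.125000, -1.531200) = 1.588854
  w ← -1.760000 + 0.25·1.588854 = -1.362786
w(0.25) ≈ -1.3628

-1.3628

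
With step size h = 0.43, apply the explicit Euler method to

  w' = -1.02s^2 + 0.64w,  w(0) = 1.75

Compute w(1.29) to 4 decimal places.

Euler: w_{n+1} = w_n + h·f(s_n, w_n).
s=0.000000, w=1.750000: f=1.120000 → w ← 1.750000 + 0.43·1.120000 = 2.231600
s=0.430000, w=2.231600: f=1.239626 → w ← 2.231600 + 0.43·1.239626 = 2.764639
s=0.860000, w=2.764639: f=1.014977 → w ← 2.764639 + 0.43·1.014977 = 3.201079
w(1.29) ≈ 3.2011

3.2011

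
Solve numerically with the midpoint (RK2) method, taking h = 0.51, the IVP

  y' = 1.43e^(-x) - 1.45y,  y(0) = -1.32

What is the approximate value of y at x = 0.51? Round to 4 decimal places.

-0.4093

Midpoint: k1 = f(x_n, y_n); k2 = f(x_n + h/2, y_n + (h/2)·k1); y_{n+1} = y_n + h·k2.
x=0.000000, y=-1.320000:
  k1 = f(0.000000, -1.320000) = 3.344000
  k2 = f(0.255000, -0.467280) = 1.785687
  y ← -1.320000 + 0.51·1.785687 = -0.409300
y(0.51) ≈ -0.4093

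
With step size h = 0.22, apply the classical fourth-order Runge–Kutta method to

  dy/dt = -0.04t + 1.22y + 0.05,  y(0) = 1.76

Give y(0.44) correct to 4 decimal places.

3.0349

RK4: k1 = f(t_n, y_n); k2 = f(t_n + h/2, y_n + (h/2)·k1); k3 = f(t_n + h/2, y_n + (h/2)·k2); k4 = f(t_n + h, y_n + h·k3); y_{n+1} = y_n + (h/6)·(k1 + 2k2 + 2k3 + k4).
t=0.000000, y=1.760000:
  k1 = f(0.000000, 1.760000) = 2.197200
  k2 = f(0.110000, 2.001692) = 2.487664
  k3 = f(0.110000, 2.033643) = 2.526645
  k4 = f(0.220000, 2.315862) = 2.866551
  y ← 1.760000 + (0.22/6)·(k1 + 2k2 + 2k3 + k4) = 2.313387
t=0.220000, y=2.313387:
  k1 = f(0.220000, 2.313387) = 2.863532
  k2 = f(0.330000, 2.628375) = 3.243418
  k3 = f(0.330000, 2.670163) = 3.294399
  k4 = f(0.440000, 3.038155) = 3.738949
  y ← 2.313387 + (0.22/6)·(k1 + 2k2 + 2k3 + k4) = 3.034918
y(0.44) ≈ 3.0349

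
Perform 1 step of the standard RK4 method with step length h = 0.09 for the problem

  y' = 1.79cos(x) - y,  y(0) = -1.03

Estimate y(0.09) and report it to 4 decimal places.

RK4: k1 = f(x_n, y_n); k2 = f(x_n + h/2, y_n + (h/2)·k1); k3 = f(x_n + h/2, y_n + (h/2)·k2); k4 = f(x_n + h, y_n + h·k3); y_{n+1} = y_n + (h/6)·(k1 + 2k2 + 2k3 + k4).
x=0.000000, y=-1.030000:
  k1 = f(0.000000, -1.030000) = 2.820000
  k2 = f(0.045000, -0.903100) = 2.691288
  k3 = f(0.045000, -0.908892) = 2.697080
  k4 = f(0.090000, -0.787263) = 2.570018
  y ← -1.030000 + (0.09/6)·(k1 + 2k2 + 2k3 + k4) = -0.787499
y(0.09) ≈ -0.7875

-0.7875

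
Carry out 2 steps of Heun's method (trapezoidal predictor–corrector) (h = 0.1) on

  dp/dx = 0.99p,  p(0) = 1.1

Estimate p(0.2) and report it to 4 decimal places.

1.3405

Heun: k1 = f(x_n, p_n); k2 = f(x_n + h, p_n + h·k1); p_{n+1} = p_n + (h/2)·(k1 + k2).
x=0.000000, p=1.100000:
  k1 = f(0.000000, 1.100000) = 1.089000
  k2 = f(0.100000, 1.208900) = 1.196811
  p ← 1.100000 + (0.1/2)·(1.089000 + 1.196811) = 1.214291
x=0.100000, p=1.214291:
  k1 = f(0.100000, 1.214291) = 1.202148
  k2 = f(0.200000, 1.334505) = 1.321160
  p ← 1.214291 + (0.1/2)·(1.202148 + 1.321160) = 1.340456
p(0.2) ≈ 1.3405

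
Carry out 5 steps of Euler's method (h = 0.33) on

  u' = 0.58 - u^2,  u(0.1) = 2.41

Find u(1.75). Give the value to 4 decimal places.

Euler: u_{n+1} = u_n + h·f(x_n, u_n).
x=0.100000, u=2.410000: f=-5.228100 → u ← 2.410000 + 0.33·(-5.228100) = 0.684727
x=0.430000, u=0.684727: f=0.111149 → u ← 0.684727 + 0.33·0.111149 = 0.721406
x=0.760000, u=0.721406: f=0.059573 → u ← 0.721406 + 0.33·0.059573 = 0.741065
x=1.090000, u=0.741065: f=0.030822 → u ← 0.741065 + 0.33·0.030822 = 0.751237
x=1.420000, u=0.751237: f=0.015644 → u ← 0.751237 + 0.33·0.015644 = 0.756399
u(1.75) ≈ 0.7564

0.7564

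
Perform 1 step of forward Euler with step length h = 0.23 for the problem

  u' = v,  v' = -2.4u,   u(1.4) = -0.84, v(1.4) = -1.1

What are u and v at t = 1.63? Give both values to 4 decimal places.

-1.0930, -0.6363

Euler on (u,v): u_{n+1} = u_n + h·u', v_{n+1} = v_n + h·v'.
1.400000: (-0.840000, -1.100000); f=(-1.100000, 2.016000) → (-1.093000, -0.636320)
(u(1.63), v(1.63)) ≈ (-1.0930, -0.6363)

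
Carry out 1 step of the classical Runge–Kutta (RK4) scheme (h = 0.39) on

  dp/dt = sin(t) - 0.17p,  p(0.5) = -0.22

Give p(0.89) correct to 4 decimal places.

RK4: k1 = f(t_n, p_n); k2 = f(t_n + h/2, p_n + (h/2)·k1); k3 = f(t_n + h/2, p_n + (h/2)·k2); k4 = f(t_n + h, p_n + h·k3); p_{n+1} = p_n + (h/6)·(k1 + 2k2 + 2k3 + k4).
t=0.500000, p=-0.220000:
  k1 = f(0.500000, -0.220000) = 0.516826
  k2 = f(0.695000, -0.119219) = 0.660653
  k3 = f(0.695000, -0.091173) = 0.655885
  k4 = f(0.890000, 0.035795) = 0.770987
  p ← -0.220000 + (0.39/6)·(k1 + 2k2 + 2k3 + k4) = 0.034858
p(0.89) ≈ 0.0349

0.0349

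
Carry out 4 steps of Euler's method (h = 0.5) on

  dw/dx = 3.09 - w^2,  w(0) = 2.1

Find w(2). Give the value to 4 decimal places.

1.8677

Euler: w_{n+1} = w_n + h·f(x_n, w_n).
x=0.000000, w=2.100000: f=-1.320000 → w ← 2.100000 + 0.5·(-1.320000) = 1.440000
x=0.500000, w=1.440000: f=1.016400 → w ← 1.440000 + 0.5·1.016400 = 1.948200
x=1.000000, w=1.948200: f=-0.705483 → w ← 1.948200 + 0.5·(-0.705483) = 1.595458
x=1.500000, w=1.595458: f=0.544513 → w ← 1.595458 + 0.5·0.544513 = 1.867715
w(2) ≈ 1.8677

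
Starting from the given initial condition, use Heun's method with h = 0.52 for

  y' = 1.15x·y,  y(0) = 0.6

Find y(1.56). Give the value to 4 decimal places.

Heun: k1 = f(x_n, y_n); k2 = f(x_n + h, y_n + h·k1); y_{n+1} = y_n + (h/2)·(k1 + k2).
x=0.000000, y=0.600000:
  k1 = f(0.000000, 0.600000) = 0.000000
  k2 = f(0.520000, 0.600000) = 0.358800
  y ← 0.600000 + (0.52/2)·(0.000000 + 0.358800) = 0.693288
x=0.520000, y=0.693288:
  k1 = f(0.520000, 0.693288) = 0.414586
  k2 = f(1.040000, 0.908873) = 1.087012
  y ← 0.693288 + (0.52/2)·(0.414586 + 1.087012) = 1.083704
x=1.040000, y=1.083704:
  k1 = f(1.040000, 1.083704) = 1.296109
  k2 = f(1.560000, 1.757680) = 3.153279
  y ← 1.083704 + (0.52/2)·(1.296109 + 3.153279) = 2.240544
y(1.56) ≈ 2.2405

2.2405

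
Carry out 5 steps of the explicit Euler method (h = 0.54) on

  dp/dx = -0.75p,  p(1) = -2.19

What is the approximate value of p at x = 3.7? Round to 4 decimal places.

Euler: p_{n+1} = p_n + h·f(x_n, p_n).
x=1.000000, p=-2.190000: f=1.642500 → p ← -2.190000 + 0.54·1.642500 = -1.303050
x=1.540000, p=-1.303050: f=0.977287 → p ← -1.303050 + 0.54·0.977287 = -0.775315
x=2.080000, p=-0.775315: f=0.581486 → p ← -0.775315 + 0.54·0.581486 = -0.461312
x=2.620000, p=-0.461312: f=0.345984 → p ← -0.461312 + 0.54·0.345984 = -0.274481
x=3.160000, p=-0.274481: f=0.205861 → p ← -0.274481 + 0.54·0.205861 = -0.163316
p(3.7) ≈ -0.1633

-0.1633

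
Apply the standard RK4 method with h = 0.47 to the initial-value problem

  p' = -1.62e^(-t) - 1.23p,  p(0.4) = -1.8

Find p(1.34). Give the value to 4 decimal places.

RK4: k1 = f(t_n, p_n); k2 = f(t_n + h/2, p_n + (h/2)·k1); k3 = f(t_n + h/2, p_n + (h/2)·k2); k4 = f(t_n + h, p_n + h·k3); p_{n+1} = p_n + (h/6)·(k1 + 2k2 + 2k3 + k4).
t=0.400000, p=-1.800000:
  k1 = f(0.400000, -1.800000) = 1.128082
  k2 = f(0.635000, -1.534901) = 1.029433
  k3 = f(0.635000, -1.558083) = 1.057947
  k4 = f(0.870000, -1.302765) = 0.923699
  p ← -1.800000 + (0.47/6)·(k1 + 2k2 + 2k3 + k4) = -1.312254
t=0.870000, p=-1.312254:
  k1 = f(0.870000, -1.312254) = 0.935371
  k2 = f(1.105000, -1.092442) = 0.807142
  k3 = f(1.105000, -1.122576) = 0.844207
  k4 = f(1.340000, -0.915477) = 0.701847
  p ← -1.312254 + (0.47/6)·(k1 + 2k2 + 2k3 + k4) = -0.925294
p(1.34) ≈ -0.9253

-0.9253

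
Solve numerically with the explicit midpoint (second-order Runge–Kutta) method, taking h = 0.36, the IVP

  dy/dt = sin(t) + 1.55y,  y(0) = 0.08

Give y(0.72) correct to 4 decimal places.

Midpoint: k1 = f(t_n, y_n); k2 = f(t_n + h/2, y_n + (h/2)·k1); y_{n+1} = y_n + h·k2.
t=0.000000, y=0.080000:
  k1 = f(0.000000, 0.080000) = 0.124000
  k2 = f(0.180000, 0.102320) = 0.337626
  y ← 0.080000 + 0.36·0.337626 = 0.201545
t=0.360000, y=0.201545:
  k1 = f(0.360000, 0.201545) = 0.664669
  k2 = f(0.540000, 0.321186) = 1.011974
  y ← 0.201545 + 0.36·1.011974 = 0.565856
y(0.72) ≈ 0.5659

0.5659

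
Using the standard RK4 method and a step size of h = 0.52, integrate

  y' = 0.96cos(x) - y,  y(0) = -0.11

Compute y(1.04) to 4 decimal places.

RK4: k1 = f(x_n, y_n); k2 = f(x_n + h/2, y_n + (h/2)·k1); k3 = f(x_n + h/2, y_n + (h/2)·k2); k4 = f(x_n + h, y_n + h·k3); y_{n+1} = y_n + (h/6)·(k1 + 2k2 + 2k3 + k4).
x=0.000000, y=-0.110000:
  k1 = f(0.000000, -0.110000) = 1.070000
  k2 = f(0.260000, 0.168200) = 0.759534
  k3 = f(0.260000, 0.087479) = 0.840255
  k4 = f(0.520000, 0.326933) = 0.506174
  y ← -0.110000 + (0.52/6)·(k1 + 2k2 + 2k3 + k4) = 0.303899
x=0.520000, y=0.303899:
  k1 = f(0.520000, 0.303899) = 0.529208
  k2 = f(0.780000, 0.441493) = 0.240984
  k3 = f(0.780000, 0.366555) = 0.315922
  k4 = f(1.040000, 0.468178) = 0.017793
  y ← 0.303899 + (0.52/6)·(k1 + 2k2 + 2k3 + k4) = 0.447836
y(1.04) ≈ 0.4478

0.4478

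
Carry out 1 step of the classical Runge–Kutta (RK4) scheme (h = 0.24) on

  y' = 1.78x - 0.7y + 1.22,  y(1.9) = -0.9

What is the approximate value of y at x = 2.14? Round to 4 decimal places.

RK4: k1 = f(x_n, y_n); k2 = f(x_n + h/2, y_n + (h/2)·k1); k3 = f(x_n + h/2, y_n + (h/2)·k2); k4 = f(x_n + h, y_n + h·k3); y_{n+1} = y_n + (h/6)·(k1 + 2k2 + 2k3 + k4).
x=1.900000, y=-0.900000:
  k1 = f(1.900000, -0.900000) = 5.232000
  k2 = f(2.020000, -0.272160) = 5.006112
  k3 = f(2.020000, -0.299267) = 5.025087
  k4 = f(2.140000, 0.306021) = 4.814985
  y ← -0.900000 + (0.24/6)·(k1 + 2k2 + 2k3 + k4) = 0.304375
y(2.14) ≈ 0.3044

0.3044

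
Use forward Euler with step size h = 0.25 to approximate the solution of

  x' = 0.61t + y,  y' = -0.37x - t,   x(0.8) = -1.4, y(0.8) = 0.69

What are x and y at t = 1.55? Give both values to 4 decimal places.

Euler on (x,y): x_{n+1} = x_n + h·x', y_{n+1} = y_n + h·y'.
0.800000: (-1.400000, 0.690000); f=(1.178000, -0.282000) → (-1.105500, 0.619500)
1.050000: (-1.105500, 0.619500); f=(1.260000, -0.640965) → (-0.790500, 0.459259)
1.300000: (-0.790500, 0.459259); f=(1.252259, -1.007515) → (-0.477435, 0.207380)
(x(1.55), y(1.55)) ≈ (-0.4774, 0.2074)

-0.4774, 0.2074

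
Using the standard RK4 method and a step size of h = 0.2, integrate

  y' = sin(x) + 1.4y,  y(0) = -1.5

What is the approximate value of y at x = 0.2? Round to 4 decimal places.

-1.9627

RK4: k1 = f(x_n, y_n); k2 = f(x_n + h/2, y_n + (h/2)·k1); k3 = f(x_n + h/2, y_n + (h/2)·k2); k4 = f(x_n + h, y_n + h·k3); y_{n+1} = y_n + (h/6)·(k1 + 2k2 + 2k3 + k4).
x=0.000000, y=-1.500000:
  k1 = f(0.000000, -1.500000) = -2.100000
  k2 = f(0.100000, -1.710000) = -2.294167
  k3 = f(0.100000, -1.729417) = -2.321350
  k4 = f(0.200000, -1.964270) = -2.551309
  y ← -1.500000 + (0.2/6)·(k1 + 2k2 + 2k3 + k4) = -1.962745
y(0.2) ≈ -1.9627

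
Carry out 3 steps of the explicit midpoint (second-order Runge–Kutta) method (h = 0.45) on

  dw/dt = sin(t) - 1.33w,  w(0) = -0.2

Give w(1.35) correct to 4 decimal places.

0.4245

Midpoint: k1 = f(t_n, w_n); k2 = f(t_n + h/2, w_n + (h/2)·k1); w_{n+1} = w_n + h·k2.
t=0.000000, w=-0.200000:
  k1 = f(0.000000, -0.200000) = 0.266000
  k2 = f(0.225000, -0.140150) = 0.409506
  w ← -0.200000 + 0.45·0.409506 = -0.015722
t=0.450000, w=-0.015722:
  k1 = f(0.450000, -0.015722) = 0.455876
  k2 = f(0.675000, 0.086850) = 0.509387
  w ← -0.015722 + 0.45·0.509387 = 0.213502
t=0.900000, w=0.213502:
  k1 = f(0.900000, 0.213502) = 0.499369
  k2 = f(1.125000, 0.325860) = 0.468874
  w ← 0.213502 + 0.45·0.468874 = 0.424495
w(1.35) ≈ 0.4245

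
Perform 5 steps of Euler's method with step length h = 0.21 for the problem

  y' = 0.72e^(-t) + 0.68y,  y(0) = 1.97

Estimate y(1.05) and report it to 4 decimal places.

Euler: y_{n+1} = y_n + h·f(t_n, y_n).
t=0.000000, y=1.970000: f=2.059600 → y ← 1.970000 + 0.21·2.059600 = 2.402516
t=0.210000, y=2.402516: f=2.217332 → y ← 2.402516 + 0.21·2.217332 = 2.868156
t=0.420000, y=2.868156: f=2.423420 → y ← 2.868156 + 0.21·2.423420 = 3.377074
t=0.630000, y=3.377074: f=2.679876 → y ← 3.377074 + 0.21·2.679876 = 3.939848
t=0.840000, y=3.939848: f=2.989928 → y ← 3.939848 + 0.21·2.989928 = 4.567733
y(1.05) ≈ 4.5677

4.5677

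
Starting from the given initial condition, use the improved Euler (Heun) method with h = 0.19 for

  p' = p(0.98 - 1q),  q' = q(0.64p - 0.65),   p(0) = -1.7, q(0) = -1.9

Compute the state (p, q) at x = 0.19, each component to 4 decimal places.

Heun on (p,q): k1 = f(x_n, state_n); k2 = f(x_n + h, state_n + h·k1); state_{n+1} = state_n + (h/2)·(k1 + k2).
0.000000: (-1.700000, -1.900000)
  k1 = (-4.896000, 3.302200)
  predictor → (-2.630240, -1.272582)
  k2 = (-5.924831, 2.969384)
  → (-2.727979, -1.304200)
(p(0.19), q(0.19)) ≈ (-2.7280, -1.3042)

-2.7280, -1.3042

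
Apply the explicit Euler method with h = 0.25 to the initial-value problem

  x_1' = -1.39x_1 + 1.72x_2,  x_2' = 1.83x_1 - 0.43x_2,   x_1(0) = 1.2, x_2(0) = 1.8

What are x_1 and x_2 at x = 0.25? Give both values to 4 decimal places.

1.5570, 2.1555

Euler on (x_1,x_2): x_1_{n+1} = x_1_n + h·x_1', x_2_{n+1} = x_2_n + h·x_2'.
0.000000: (1.200000, 1.800000); f=(1.428000, 1.422000) → (1.557000, 2.155500)
(x_1(0.25), x_2(0.25)) ≈ (1.5570, 2.1555)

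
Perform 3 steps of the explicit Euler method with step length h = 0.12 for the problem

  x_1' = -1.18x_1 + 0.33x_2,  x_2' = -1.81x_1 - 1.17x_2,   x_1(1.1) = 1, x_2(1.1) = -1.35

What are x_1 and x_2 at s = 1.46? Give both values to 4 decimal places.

0.4925, -1.3065

Euler on (x_1,x_2): x_1_{n+1} = x_1_n + h·x_1', x_2_{n+1} = x_2_n + h·x_2'.
1.100000: (1.000000, -1.350000); f=(-1.625500, -0.230500) → (0.804940, -1.377660)
1.220000: (0.804940, -1.377660); f=(-1.404457, 0.154921) → (0.636405, -1.359070)
1.340000: (0.636405, -1.359070); f=(-1.199451, 0.438218) → (0.492471, -1.306483)
(x_1(1.46), x_2(1.46)) ≈ (0.4925, -1.3065)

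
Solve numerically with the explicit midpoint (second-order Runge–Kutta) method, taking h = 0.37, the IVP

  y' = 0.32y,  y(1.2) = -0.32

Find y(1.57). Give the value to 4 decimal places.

-0.3601

Midpoint: k1 = f(x_n, y_n); k2 = f(x_n + h/2, y_n + (h/2)·k1); y_{n+1} = y_n + h·k2.
x=1.200000, y=-0.320000:
  k1 = f(1.200000, -0.320000) = -0.102400
  k2 = f(1.385000, -0.338944) = -0.108462
  y ← -0.320000 + 0.37·(-0.108462) = -0.360131
y(1.57) ≈ -0.3601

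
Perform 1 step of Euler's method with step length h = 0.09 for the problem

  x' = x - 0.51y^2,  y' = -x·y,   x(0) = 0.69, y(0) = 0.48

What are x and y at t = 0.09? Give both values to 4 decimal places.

0.7415, 0.4502

Euler on (x,y): x_{n+1} = x_n + h·x', y_{n+1} = y_n + h·y'.
0.000000: (0.690000, 0.480000); f=(0.572496, -0.331200) → (0.741525, 0.450192)
(x(0.09), y(0.09)) ≈ (0.7415, 0.4502)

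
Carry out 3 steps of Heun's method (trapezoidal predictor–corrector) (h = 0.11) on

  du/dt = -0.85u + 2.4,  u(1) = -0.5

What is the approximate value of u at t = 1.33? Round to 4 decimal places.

Heun: k1 = f(t_n, u_n); k2 = f(t_n + h, u_n + h·k1); u_{n+1} = u_n + (h/2)·(k1 + k2).
t=1.000000, u=-0.500000:
  k1 = f(1.000000, -0.500000) = 2.825000
  k2 = f(1.110000, -0.189250) = 2.560862
  u ← -0.500000 + (0.11/2)·(2.825000 + 2.560862) = -0.203778
t=1.110000, u=-0.203778:
  k1 = f(1.110000, -0.203778) = 2.573211
  k2 = f(1.220000, 0.079276) = 2.332616
  u ← -0.203778 + (0.11/2)·(2.573211 + 2.332616) = 0.066043
t=1.220000, u=0.066043:
  k1 = f(1.220000, 0.066043) = 2.343864
  k2 = f(1.330000, 0.323868) = 2.124712
  u ← 0.066043 + (0.11/2)·(2.343864 + 2.124712) = 0.311815
u(1.33) ≈ 0.3118

0.3118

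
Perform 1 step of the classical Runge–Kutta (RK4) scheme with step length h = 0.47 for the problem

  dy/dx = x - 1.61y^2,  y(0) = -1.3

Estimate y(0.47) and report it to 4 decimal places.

RK4: k1 = f(x_n, y_n); k2 = f(x_n + h/2, y_n + (h/2)·k1); k3 = f(x_n + h/2, y_n + (h/2)·k2); k4 = f(x_n + h, y_n + h·k3); y_{n+1} = y_n + (h/6)·(k1 + 2k2 + 2k3 + k4).
x=0.000000, y=-1.300000:
  k1 = f(0.000000, -1.300000) = -2.720900
  k2 = f(0.235000, -1.939412) = -5.820720
  k3 = f(0.235000, -2.667869) = -11.224218
  k4 = f(0.470000, -6.575382) = -69.139400
  y ← -1.300000 + (0.47/6)·(k1 + 2k2 + 2k3 + k4) = -9.599430
y(0.47) ≈ -9.5994

-9.5994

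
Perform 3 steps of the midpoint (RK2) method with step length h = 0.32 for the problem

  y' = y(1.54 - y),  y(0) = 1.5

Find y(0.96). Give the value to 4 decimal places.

1.5299

Midpoint: k1 = f(x_n, y_n); k2 = f(x_n + h/2, y_n + (h/2)·k1); y_{n+1} = y_n + h·k2.
x=0.000000, y=1.500000:
  k1 = f(0.000000, 1.500000) = 0.060000
  k2 = f(0.160000, 1.509600) = 0.045892
  y ← 1.500000 + 0.32·0.045892 = 1.514685
x=0.320000, y=1.514685:
  k1 = f(0.320000, 1.514685) = 0.038344
  k2 = f(0.480000, 1.520820) = 0.029169
  y ← 1.514685 + 0.32·0.029169 = 1.524019
x=0.640000, y=1.524019:
  k1 = f(0.640000, 1.524019) = 0.024355
  k2 = f(0.800000, 1.527916) = 0.018463
  y ← 1.524019 + 0.32·0.018463 = 1.529928
y(0.96) ≈ 1.5299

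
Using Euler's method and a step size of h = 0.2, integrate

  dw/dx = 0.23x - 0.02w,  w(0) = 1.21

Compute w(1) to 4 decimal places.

Euler: w_{n+1} = w_n + h·f(x_n, w_n).
x=0.000000, w=1.210000: f=-0.024200 → w ← 1.210000 + 0.2·(-0.024200) = 1.205160
x=0.200000, w=1.205160: f=0.021897 → w ← 1.205160 + 0.2·0.021897 = 1.209539
x=0.400000, w=1.209539: f=0.067809 → w ← 1.209539 + 0.2·0.067809 = 1.223101
x=0.600000, w=1.223101: f=0.113538 → w ← 1.223101 + 0.2·0.113538 = 1.245809
x=0.800000, w=1.245809: f=0.159084 → w ← 1.245809 + 0.2·0.159084 = 1.277626
w(1) ≈ 1.2776

1.2776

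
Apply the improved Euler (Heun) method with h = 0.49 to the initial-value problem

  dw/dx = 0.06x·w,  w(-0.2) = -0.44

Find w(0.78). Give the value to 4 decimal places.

Heun: k1 = f(x_n, w_n); k2 = f(x_n + h, w_n + h·k1); w_{n+1} = w_n + (h/2)·(k1 + k2).
x=-0.200000, w=-0.440000:
  k1 = f(-0.200000, -0.440000) = 0.005280
  k2 = f(0.290000, -0.437413) = -0.007611
  w ← -0.440000 + (0.49/2)·(0.005280 + (-0.007611)) = -0.440571
x=0.290000, w=-0.440571:
  k1 = f(0.290000, -0.440571) = -0.007666
  k2 = f(0.780000, -0.444327) = -0.020795
  w ← -0.440571 + (0.49/2)·(-0.007666 + (-0.020795)) = -0.447544
w(0.78) ≈ -0.4475

-0.4475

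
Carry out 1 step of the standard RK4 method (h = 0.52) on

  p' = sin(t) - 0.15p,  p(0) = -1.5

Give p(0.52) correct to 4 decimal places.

-1.2587

RK4: k1 = f(t_n, p_n); k2 = f(t_n + h/2, p_n + (h/2)·k1); k3 = f(t_n + h/2, p_n + (h/2)·k2); k4 = f(t_n + h, p_n + h·k3); p_{n+1} = p_n + (h/6)·(k1 + 2k2 + 2k3 + k4).
t=0.000000, p=-1.500000:
  k1 = f(0.000000, -1.500000) = 0.225000
  k2 = f(0.260000, -1.441500) = 0.473306
  k3 = f(0.260000, -1.376941) = 0.463622
  k4 = f(0.520000, -1.258917) = 0.685718
  p ← -1.500000 + (0.52/6)·(k1 + 2k2 + 2k3 + k4) = -1.258670
p(0.52) ≈ -1.2587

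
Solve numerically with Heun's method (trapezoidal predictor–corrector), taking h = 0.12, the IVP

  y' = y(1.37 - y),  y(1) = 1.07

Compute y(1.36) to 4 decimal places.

1.1695

Heun: k1 = f(x_n, y_n); k2 = f(x_n + h, y_n + h·k1); y_{n+1} = y_n + (h/2)·(k1 + k2).
x=1.000000, y=1.070000:
  k1 = f(1.000000, 1.070000) = 0.321000
  k2 = f(1.120000, 1.108520) = 0.289856
  y ← 1.070000 + (0.12/2)·(0.321000 + 0.289856) = 1.106651
x=1.120000, y=1.106651:
  k1 = f(1.120000, 1.106651) = 0.291435
  k2 = f(1.240000, 1.141624) = 0.260720
  y ← 1.106651 + (0.12/2)·(0.291435 + 0.260720) = 1.139781
x=1.240000, y=1.139781:
  k1 = f(1.240000, 1.139781) = 0.262400
  k2 = f(1.360000, 1.171269) = 0.232768
  y ← 1.139781 + (0.12/2)·(0.262400 + 0.232768) = 1.169491
y(1.36) ≈ 1.1695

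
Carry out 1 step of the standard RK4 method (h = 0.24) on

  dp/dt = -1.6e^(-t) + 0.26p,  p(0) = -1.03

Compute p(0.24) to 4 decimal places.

-1.4490

RK4: k1 = f(t_n, p_n); k2 = f(t_n + h/2, p_n + (h/2)·k1); k3 = f(t_n + h/2, p_n + (h/2)·k2); k4 = f(t_n + h, p_n + h·k3); p_{n+1} = p_n + (h/6)·(k1 + 2k2 + 2k3 + k4).
t=0.000000, p=-1.030000:
  k1 = f(0.000000, -1.030000) = -1.867800
  k2 = f(0.120000, -1.254136) = -1.745148
  k3 = f(0.120000, -1.239418) = -1.741321
  k4 = f(0.240000, -1.447917) = -1.635063
  p ← -1.030000 + (0.24/6)·(k1 + 2k2 + 2k3 + k4) = -1.449032
p(0.24) ≈ -1.4490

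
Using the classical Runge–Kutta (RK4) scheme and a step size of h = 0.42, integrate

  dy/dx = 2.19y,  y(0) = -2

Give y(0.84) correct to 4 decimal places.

-12.5234

RK4: k1 = f(x_n, y_n); k2 = f(x_n + h/2, y_n + (h/2)·k1); k3 = f(x_n + h/2, y_n + (h/2)·k2); k4 = f(x_n + h, y_n + h·k3); y_{n+1} = y_n + (h/6)·(k1 + 2k2 + 2k3 + k4).
x=0.000000, y=-2.000000:
  k1 = f(0.000000, -2.000000) = -4.380000
  k2 = f(0.210000, -2.919800) = -6.394362
  k3 = f(0.210000, -3.342816) = -7.320767
  k4 = f(0.420000, -5.074722) = -11.113642
  y ← -2.000000 + (0.42/6)·(k1 + 2k2 + 2k3 + k4) = -5.004673
x=0.420000, y=-5.004673:
  k1 = f(0.420000, -5.004673) = -10.960234
  k2 = f(0.630000, -7.306322) = -16.000845
  k3 = f(0.630000, -8.364851) = -18.319023
  k4 = f(0.840000, -12.698662) = -27.810071
  y ← -5.004673 + (0.42/6)·(k1 + 2k2 + 2k3 + k4) = -12.523376
y(0.84) ≈ -12.5234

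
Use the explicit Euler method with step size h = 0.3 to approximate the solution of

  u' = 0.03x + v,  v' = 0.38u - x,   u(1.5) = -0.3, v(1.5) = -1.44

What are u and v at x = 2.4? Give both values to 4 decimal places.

Euler on (u,v): u_{n+1} = u_n + h·u', v_{n+1} = v_n + h·v'.
1.500000: (-0.300000, -1.440000); f=(-1.395000, -1.614000) → (-0.718500, -1.924200)
1.800000: (-0.718500, -1.924200); f=(-1.870200, -2.073030) → (-1.279560, -2.546109)
2.100000: (-1.279560, -2.546109); f=(-2.483109, -2.586233) → (-2.024493, -3.321979)
(u(2.4), v(2.4)) ≈ (-2.0245, -3.3220)

-2.0245, -3.3220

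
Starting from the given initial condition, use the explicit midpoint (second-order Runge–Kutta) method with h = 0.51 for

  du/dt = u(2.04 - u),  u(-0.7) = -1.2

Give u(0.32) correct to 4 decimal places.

Midpoint: k1 = f(t_n, u_n); k2 = f(t_n + h/2, u_n + (h/2)·k1); u_{n+1} = u_n + h·k2.
t=-0.700000, u=-1.200000:
  k1 = f(-0.700000, -1.200000) = -3.888000
  k2 = f(-0.445000, -2.191440) = -9.272947
  u ← -1.200000 + 0.51·(-9.272947) = -5.929203
t=-0.190000, u=-5.929203:
  k1 = f(-0.190000, -5.929203) = -47.251021
  k2 = f(0.065000, -17.978213) = -359.891707
  u ← -5.929203 + 0.51·(-359.891707) = -189.473974
u(0.32) ≈ -189.4740

-189.4740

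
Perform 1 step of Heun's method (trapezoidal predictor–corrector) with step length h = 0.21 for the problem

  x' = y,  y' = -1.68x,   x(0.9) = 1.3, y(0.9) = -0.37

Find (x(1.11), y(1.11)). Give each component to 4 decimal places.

Heun on (x,y): k1 = f(s_n, state_n); k2 = f(s_n + h, state_n + h·k1); state_{n+1} = state_n + (h/2)·(k1 + k2).
0.900000: (1.300000, -0.370000)
  k1 = (-0.370000, -2.184000)
  predictor → (1.222300, -0.828640)
  k2 = (-0.828640, -2.053464)
  → (1.174143, -0.814934)
(x(1.11), y(1.11)) ≈ (1.1741, -0.8149)

1.1741, -0.8149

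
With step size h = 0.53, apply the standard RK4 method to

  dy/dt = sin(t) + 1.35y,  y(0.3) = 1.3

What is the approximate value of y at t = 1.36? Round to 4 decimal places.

6.8886

RK4: k1 = f(t_n, y_n); k2 = f(t_n + h/2, y_n + (h/2)·k1); k3 = f(t_n + h/2, y_n + (h/2)·k2); k4 = f(t_n + h, y_n + h·k3); y_{n+1} = y_n + (h/6)·(k1 + 2k2 + 2k3 + k4).
t=0.300000, y=1.300000:
  k1 = f(0.300000, 1.300000) = 2.050520
  k2 = f(0.565000, 1.843388) = 3.023989
  k3 = f(0.565000, 2.101357) = 3.372248
  k4 = f(0.830000, 3.087291) = 4.905775
  y ← 1.300000 + (0.53/6)·(k1 + 2k2 + 2k3 + k4) = 3.044475
t=0.830000, y=3.044475:
  k1 = f(0.830000, 3.044475) = 4.847972
  k2 = f(1.095000, 4.329187) = 6.733331
  k3 = f(1.095000, 4.828807) = 7.407818
  k4 = f(1.360000, 6.970618) = 10.388199
  y ← 3.044475 + (0.53/6)·(k1 + 2k2 + 2k3 + k4) = 6.888606
y(1.36) ≈ 6.8886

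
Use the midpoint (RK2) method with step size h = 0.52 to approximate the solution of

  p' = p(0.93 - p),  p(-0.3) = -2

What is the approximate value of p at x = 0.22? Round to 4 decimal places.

Midpoint: k1 = f(x_n, p_n); k2 = f(x_n + h/2, p_n + (h/2)·k1); p_{n+1} = p_n + h·k2.
x=-0.300000, p=-2.000000:
  k1 = f(-0.300000, -2.000000) = -5.860000
  k2 = f(-0.040000, -3.523600) = -15.692705
  p ← -2.000000 + 0.52·(-15.692705) = -10.160207
p(0.22) ≈ -10.1602

-10.1602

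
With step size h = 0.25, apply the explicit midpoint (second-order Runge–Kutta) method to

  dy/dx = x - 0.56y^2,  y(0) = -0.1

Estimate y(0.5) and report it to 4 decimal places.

Midpoint: k1 = f(x_n, y_n); k2 = f(x_n + h/2, y_n + (h/2)·k1); y_{n+1} = y_n + h·k2.
x=0.000000, y=-0.100000:
  k1 = f(0.000000, -0.100000) = -0.005600
  k2 = f(0.125000, -0.100700) = 0.119321
  y ← -0.100000 + 0.25·0.119321 = -0.070170
x=0.250000, y=-0.070170:
  k1 = f(0.250000, -0.070170) = 0.247243
  k2 = f(0.375000, -0.039264) = 0.374137
  y ← -0.070170 + 0.25·0.374137 = 0.023364
y(0.5) ≈ 0.0234

0.0234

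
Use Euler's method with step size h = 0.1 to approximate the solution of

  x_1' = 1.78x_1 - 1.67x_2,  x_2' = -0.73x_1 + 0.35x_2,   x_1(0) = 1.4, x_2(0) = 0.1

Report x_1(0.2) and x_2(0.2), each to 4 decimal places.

1.9229, -0.1178

Euler on (x_1,x_2): x_1_{n+1} = x_1_n + h·x_1', x_2_{n+1} = x_2_n + h·x_2'.
0.000000: (1.400000, 0.100000); f=(2.325000, -0.987000) → (1.632500, 0.001300)
0.100000: (1.632500, 0.001300); f=(2.903679, -1.191270) → (1.922868, -0.117827)
(x_1(0.2), x_2(0.2)) ≈ (1.9229, -0.1178)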